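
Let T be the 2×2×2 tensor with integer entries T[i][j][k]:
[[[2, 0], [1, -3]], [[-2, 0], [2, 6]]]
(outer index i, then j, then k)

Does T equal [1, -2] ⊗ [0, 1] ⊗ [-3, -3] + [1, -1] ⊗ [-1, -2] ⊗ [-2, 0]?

Reconstruct entrywise from the claimed factors. For example, T[1,1,0] = 2 and Σₗ aₗ[1]bₗ[1]cₗ[0] = (-2)·(1)·(-3) + (-1)·(-2)·(-2) = 2; checking all 8 entries, every one matches. The claim holds.

Yes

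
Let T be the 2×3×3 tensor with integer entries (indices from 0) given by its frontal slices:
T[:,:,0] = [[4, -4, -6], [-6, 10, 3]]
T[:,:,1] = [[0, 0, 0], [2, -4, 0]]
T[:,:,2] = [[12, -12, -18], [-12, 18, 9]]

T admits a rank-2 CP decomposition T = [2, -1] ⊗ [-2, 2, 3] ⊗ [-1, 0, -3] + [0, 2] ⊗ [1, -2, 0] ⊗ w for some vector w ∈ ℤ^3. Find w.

w = [-2, 1, -3]

Subtract the known terms from T to get the rank-1 residual R = [0, 2] ⊗ [1, -2, 0] ⊗ w, so R[i,j,k] = a[i]·b[j]·w[k]. Pick indices with nonzero a[1]·b[0] = (2)·(1) = 2. Only the fibre through (1,0,·) is needed: R[1,0,:] = T[1,0,:] − Σₗ aₗ[1]bₗ[0]cₗ = [-6, 2, -12] − (-1)·(-2)·[-1, 0, -3] = [-4, 2, -6]. Then w[k] = R[1,0,k] / 2 for each k, giving w = [-4, 2, -6] / 2 = [-2, 1, -3].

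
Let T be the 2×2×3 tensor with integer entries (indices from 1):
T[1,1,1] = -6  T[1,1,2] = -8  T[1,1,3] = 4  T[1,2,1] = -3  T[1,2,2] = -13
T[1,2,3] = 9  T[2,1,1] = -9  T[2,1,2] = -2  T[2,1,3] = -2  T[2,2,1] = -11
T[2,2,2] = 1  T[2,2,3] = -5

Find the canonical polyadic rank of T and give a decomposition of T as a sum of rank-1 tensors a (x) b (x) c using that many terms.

Lower bound: the mode-3 unfolding of T (rows indexed by k, columns by (i,j) = (1,1), (1,2), (2,1), (2,2)) is [[-6, -3, -9, -11], [-8, -13, -2, 1], [4, 9, -2, -5]].
There the 3×3 minor on rows k ∈ {1, 2, 3}, columns (i,j) ∈ {(1,1), (1,2), (2,1)} is det [[-6, -3, -9], [-8, -13, -2], [4, 9, -2]] = -12 ≠ 0, so this unfolding has rank ≥ 3; CP rank is at least every unfolding rank, so rank(T) ≥ 3. (This is only a lower bound: in general the CP rank may exceed every unfolding rank, so we still need to exhibit 3 rank-1 terms summing to T.)
Upper bound: T is a sum of 3 rank-1 terms, T = [1, -1] (x) [0, 1] (x) [1, -1, 1] + [1, 1] (x) [1, 1] (x) [-8, -4, 0] + [2, -1] (x) [1, 2] (x) [1, -2, 2] (one valid choice — decompositions are not unique — normalised so each a, b is primitive with positive first nonzero entry; check it by expanding all entries), so rank(T) ≤ 3.
These bounds meet, so rank(T) = 3.

rank(T) = 3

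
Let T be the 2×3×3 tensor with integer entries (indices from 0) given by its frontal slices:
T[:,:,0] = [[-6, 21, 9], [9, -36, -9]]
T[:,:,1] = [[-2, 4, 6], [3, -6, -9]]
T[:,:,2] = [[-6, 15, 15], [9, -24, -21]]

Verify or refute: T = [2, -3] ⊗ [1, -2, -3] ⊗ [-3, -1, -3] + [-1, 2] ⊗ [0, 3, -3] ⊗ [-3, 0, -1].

Yes

Reconstruct entrywise from the claimed factors. For example, T[1,0,1] = 3 and Σₗ aₗ[1]bₗ[0]cₗ[1] = (-3)·(1)·(-1) + (2)·(0)·(0) = 3; checking all 18 entries, every one matches. The claim holds.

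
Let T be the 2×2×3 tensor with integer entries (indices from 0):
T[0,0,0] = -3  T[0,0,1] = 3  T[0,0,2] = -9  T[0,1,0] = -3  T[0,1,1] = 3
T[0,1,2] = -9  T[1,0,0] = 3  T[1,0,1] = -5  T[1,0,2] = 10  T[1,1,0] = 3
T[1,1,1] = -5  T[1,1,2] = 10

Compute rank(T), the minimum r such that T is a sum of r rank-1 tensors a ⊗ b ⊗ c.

2

Lower bound: in the mode-1 unfolding of T (rows indexed by i, columns by (j,k)) the 2×2 minor on rows i ∈ {0, 1}, columns (j,k) ∈ {(0,0), (0,1)} is det [[-3, 3], [3, -5]] = 6 ≠ 0, so that unfolding has rank ≥ 2 and hence rank(T) ≥ 2 (CP rank is at least every unfolding rank, though it can be larger).
Upper bound: T[:,j,:] = b[j]·M for every slice, with b = [1, 1] and M = [[-3, 3, -9], [3, -5, 10]] (rows i, columns k).
Splitting M by its rows (i = 0, 1), M = [1, 0][-3, 3, -9]ᵀ + [0, 1][3, -5, 10]ᵀ.
Hence T = [1, 0] ⊗ [1, 1] ⊗ [-3, 3, -9] + [0, 1] ⊗ [1, 1] ⊗ [3, -5, 10], so rank(T) ≤ 2.
These bounds meet, so rank(T) = 2.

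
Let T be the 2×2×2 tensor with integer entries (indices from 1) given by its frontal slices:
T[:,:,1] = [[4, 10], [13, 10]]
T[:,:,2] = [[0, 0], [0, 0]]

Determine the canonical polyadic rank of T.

2

Lower bound: the mode-2 unfolding of T (rows indexed by j, columns by (i,k) = (1,1), (1,2), (2,1), (2,2)) is [[4, 0, 13, 0], [10, 0, 10, 0]].
There the 2×2 minor on rows j ∈ {1, 2}, columns (i,k) ∈ {(1,1), (2,1)} is det [[4, 13], [10, 10]] = -90 ≠ 0, so this unfolding has rank ≥ 2; CP rank is at least every unfolding rank, so rank(T) ≥ 2. (Unfolding ranks only ever bound the CP rank from below — rank(T) can be strictly larger than all of them — so the matching upper bound has to come from an explicit 2-term decomposition.)
Upper bound — finding two terms. Every mode-3 slice of T is a multiple of one matrix: T[:,:,k] = c[k]·M with c = (1, 0) and M = [[4, 10], [13, 10]] (rows indexed by i, columns by j). So it suffices to write M as a sum of two rank-1 matrices.
Splitting M by its rows (i = 1, 2), M = (1, 0)(4, 10)ᵀ + (0, 1)(13, 10)ᵀ.
Hence T = (1, 0) ⊗ (4, 10) ⊗ (1, 0) + (0, 1) ⊗ (13, 10) ⊗ (1, 0), so rank(T) ≤ 2.
These bounds meet, so rank(T) = 2.
Check entry T[2,2,2] = 0: (0)·(10)·(0) + (1)·(10)·(0) = 0.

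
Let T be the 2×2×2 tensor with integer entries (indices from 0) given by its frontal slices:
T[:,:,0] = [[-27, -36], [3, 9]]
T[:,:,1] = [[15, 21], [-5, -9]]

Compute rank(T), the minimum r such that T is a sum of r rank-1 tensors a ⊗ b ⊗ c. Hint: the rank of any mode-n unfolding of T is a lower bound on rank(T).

2

Lower bound: the mode-1 unfolding of T (rows indexed by i, columns by (j,k) = (0,0), (0,1), (1,0), (1,1)) is [[-27, 15, -36, 21], [3, -5, 9, -9]].
There the 2×2 minor on rows i ∈ {0, 1}, columns (j,k) ∈ {(0,0), (0,1)} is det [[-27, 15], [3, -5]] = 90 ≠ 0, so this unfolding has rank ≥ 2; CP rank is at least every unfolding rank, so rank(T) ≥ 2. (Unfolding ranks only ever bound the CP rank from below — rank(T) can be strictly larger than all of them — so the matching upper bound has to come from an explicit 2-term decomposition.)
Upper bound — finding two terms. Write S_k = T[:,:,k] for the frontal slices: S₀ = [[-27, -36], [3, 9]], S₁ = [[15, 21], [-5, -9]].
If T = a₁ ⊗ b₁ ⊗ c₁ + a₂ ⊗ b₂ ⊗ c₂ then each S_k = c₁[k]·a₁b₁ᵀ + c₂[k]·a₂b₂ᵀ. S₀ and S₁ are linearly independent, so a₁b₁ᵀ and a₂b₂ᵀ must span the same plane of matrices: they are the rank-1 matrices of the form x·S₀ + y·S₁.
det(x·S₀ + y·S₁) is −135·x² + 135·xy − 30·y² = (-15)·(3·x − 2·y)(3·x − y), vanishing at (x:y) = (2:3) and (1:3).
M₁ = 2·S₀ + 3·S₁ = [[-9, -9], [-9, -9]] = (-9)·(1, 1)(1, 1)ᵀ and M₂ = S₀ + 3·S₁ = [[18, 27], [-12, -18]] = 3·(3, -2)(2, 3)ᵀ, so take a₁ = (1, 1), b₁ = (1, 1), a₂ = (3, -2), b₂ = (2, 3).
Each slice is an integer combination of E₁ = a₁b₁ᵀ and E₂ = a₂b₂ᵀ: S₀ = −9·E₁ − 3·E₂, S₁ = 3·E₁ + 2·E₂; reading off coefficients, c₁ = (-9, 3) and c₂ = (-3, 2).
Hence T = (1, 1) ⊗ (1, 1) ⊗ (-9, 3) + (3, -2) ⊗ (2, 3) ⊗ (-3, 2), so rank(T) ≤ 2.
These bounds meet, so rank(T) = 2.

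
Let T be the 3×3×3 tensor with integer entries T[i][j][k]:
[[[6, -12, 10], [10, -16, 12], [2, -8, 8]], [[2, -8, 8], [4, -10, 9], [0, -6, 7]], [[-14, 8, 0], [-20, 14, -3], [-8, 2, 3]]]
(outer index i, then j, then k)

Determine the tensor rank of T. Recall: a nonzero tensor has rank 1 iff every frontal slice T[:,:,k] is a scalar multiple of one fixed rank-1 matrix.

Lower bound: the mode-1 unfolding of T (rows indexed by i, columns by (j,k) = (0,0), (0,1), (0,2), (1,0), (1,1), (1,2), (2,0), (2,1), (2,2)) is [[6, -12, 10, 10, -16, 12, 2, -8, 8], [2, -8, 8, 4, -10, 9, 0, -6, 7], [-14, 8, 0, -20, 14, -3, -8, 2, 3]].
There the 2×2 minor on rows i ∈ {0, 1}, columns (j,k) ∈ {(0,0), (0,1)} is det [[6, -12], [2, -8]] = -24 ≠ 0, so this unfolding has rank ≥ 2; CP rank is at least every unfolding rank, so rank(T) ≥ 2. (Unfolding ranks only ever bound the CP rank from below — rank(T) can be strictly larger than all of them — so the matching upper bound has to come from an explicit 2-term decomposition.)
Upper bound — finding two terms. Write S_k = T[:,:,k] for the frontal slices: S₀ = [[6, 10, 2], [2, 4, 0], [-14, -20, -8]], S₁ = [[-12, -16, -8], [-8, -10, -6], [8, 14, 2]], S₂ = [[10, 12, 8], [8, 9, 7], [0, -3, 3]].
If T = a₁ ⊗ b₁ ⊗ c₁ + a₂ ⊗ b₂ ⊗ c₂ then each S_k = c₁[k]·a₁b₁ᵀ + c₂[k]·a₂b₂ᵀ. S₀ and S₁ are linearly independent, so a₁b₁ᵀ and a₂b₂ᵀ must span the same plane of matrices: they are the rank-1 matrices of the form x·S₀ + y·S₁.
The 2×2 minor of x·S₀ + y·S₁ on rows {0,1}, columns {0,1} is 4·x² + 4·xy − 8·y² = 4·(x + 2·y)(x − y), vanishing at (x:y) = (2:-1) and (1:1).
M₁ = 2·S₀ − S₁ = [[24, 36, 12], [12, 18, 6], [-36, -54, -18]] = 6·[2, 1, -3][2, 3, 1]ᵀ and M₂ = S₀ + S₁ = [[-6, -6, -6], [-6, -6, -6], [-6, -6, -6]] = (-6)·[1, 1, 1][1, 1, 1]ᵀ, so take a₁ = [2, 1, -3], b₁ = [2, 3, 1], a₂ = [1, 1, 1], b₂ = [1, 1, 1].
Each slice is an integer combination of E₁ = a₁b₁ᵀ and E₂ = a₂b₂ᵀ: S₀ = 2·E₁ − 2·E₂, S₁ = −2·E₁ − 4·E₂, S₂ = E₁ + 6·E₂; reading off coefficients, c₁ = [2, -2, 1] and c₂ = [-2, -4, 6].
Hence T = [2, 1, -3] ⊗ [2, 3, 1] ⊗ [2, -2, 1] + [1, 1, 1] ⊗ [1, 1, 1] ⊗ [-2, -4, 6], so rank(T) ≤ 2.
These bounds meet, so rank(T) = 2.
Check entry T[1,0,2] = 8: (1)·(2)·(1) + (1)·(1)·(6) = 8.

2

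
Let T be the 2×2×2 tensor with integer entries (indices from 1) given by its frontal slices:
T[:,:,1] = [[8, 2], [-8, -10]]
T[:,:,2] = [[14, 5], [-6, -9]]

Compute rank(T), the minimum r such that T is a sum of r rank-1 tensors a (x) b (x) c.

Lower bound: the mode-1 unfolding of T (rows indexed by i, columns by (j,k) = (1,1), (1,2), (2,1), (2,2)) is [[8, 14, 2, 5], [-8, -6, -10, -9]].
There the 2×2 minor on rows i ∈ {1, 2}, columns (j,k) ∈ {(1,1), (1,2)} is det [[8, 14], [-8, -6]] = 64 ≠ 0, so this unfolding has rank ≥ 2; CP rank is at least every unfolding rank, so rank(T) ≥ 2. (Unfolding ranks only ever bound the CP rank from below — rank(T) can be strictly larger than all of them — so the matching upper bound has to come from an explicit 2-term decomposition.)
Upper bound — finding two terms. Write S_k = T[:,:,k] for the frontal slices: S₁ = [[8, 2], [-8, -10]], S₂ = [[14, 5], [-6, -9]].
If T = a₁ (x) b₁ (x) c₁ + a₂ (x) b₂ (x) c₂ then each S_k = c₁[k]·a₁b₁ᵀ + c₂[k]·a₂b₂ᵀ. S₁ and S₂ are linearly independent, so a₁b₁ᵀ and a₂b₂ᵀ must span the same plane of matrices: they are the rank-1 matrices of the form x·S₁ + y·S₂.
det(x·S₁ + y·S₂) is −64·x² − 160·xy − 96·y² = (-32)·(2·x + 3·y)(x + y), vanishing at (x:y) = (3:-2) and (1:-1).
M₁ = 3·S₁ − 2·S₂ = [[-4, -4], [-12, -12]] = (-4)·[1, 3][1, 1]ᵀ and M₂ = S₁ − S₂ = [[-6, -3], [-2, -1]] = −[3, 1][2, 1]ᵀ, so take a₁ = [1, 3], b₁ = [1, 1], a₂ = [3, 1], b₂ = [2, 1].
Each slice is an integer combination of E₁ = a₁b₁ᵀ and E₂ = a₂b₂ᵀ: S₁ = −4·E₁ + 2·E₂, S₂ = −4·E₁ + 3·E₂; reading off coefficients, c₁ = [-4, -4] and c₂ = [2, 3].
Hence T = [1, 3] (x) [1, 1] (x) [-4, -4] + [3, 1] (x) [2, 1] (x) [2, 3], so rank(T) ≤ 2.
These bounds meet, so rank(T) = 2.

2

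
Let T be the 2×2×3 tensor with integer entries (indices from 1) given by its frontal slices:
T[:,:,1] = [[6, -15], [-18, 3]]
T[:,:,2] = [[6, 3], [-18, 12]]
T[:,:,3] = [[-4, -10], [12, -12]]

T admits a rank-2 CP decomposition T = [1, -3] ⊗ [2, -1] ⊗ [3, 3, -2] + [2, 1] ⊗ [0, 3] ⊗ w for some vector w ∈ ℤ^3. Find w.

w = [-2, 1, -2]

Subtract the known terms from T to get the rank-1 residual R = [2, 1] ⊗ [0, 3] ⊗ w, so R[i,j,k] = a[i]·b[j]·w[k]. Pick indices with nonzero a[1]·b[2] = (2)·(3) = 6. Only the fibre through (1,2,·) is needed: R[1,2,:] = T[1,2,:] − Σₗ aₗ[1]bₗ[2]cₗ = [-15, 3, -10] − (1)·(-1)·[3, 3, -2] = [-12, 6, -12]. Then w[k] = R[1,2,k] / 6 for each k, giving w = [-12, 6, -12] / 6 = [-2, 1, -2].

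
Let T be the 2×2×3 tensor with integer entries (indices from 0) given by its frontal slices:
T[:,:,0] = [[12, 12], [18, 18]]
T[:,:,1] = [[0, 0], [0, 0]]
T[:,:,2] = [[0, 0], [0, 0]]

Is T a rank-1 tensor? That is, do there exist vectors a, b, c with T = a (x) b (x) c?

If T = a (x) b (x) c then every fibre of T is a multiple of the corresponding factor, so read the factors off the fibres through the nonzero entry T[0,0,0] = 12.
The mode-1 fibre T[:,0,0] = [12, 18] gives a = [2, 3] (primitive direction); the mode-2 fibre T[0,:,0] = [12, 12] gives b = [1, 1]; then c[k] = T[0,0,k] / (a[0]·b[0]) = [12, 0, 0] / 2 = [6, 0, 0].
Expanding [2, 3] (x) [1, 1] (x) [6, 0, 0] reproduces all 12 entries of T, so T = [2, 3] (x) [1, 1] (x) [6, 0, 0] and rank(T) ≤ 1.
Equivalently every frontal slice T[:,:,k] is c[k] times the rank-1 matrix [2, 3] (x) [1, 1]. So T has rank 1 (it is nonzero).

Yes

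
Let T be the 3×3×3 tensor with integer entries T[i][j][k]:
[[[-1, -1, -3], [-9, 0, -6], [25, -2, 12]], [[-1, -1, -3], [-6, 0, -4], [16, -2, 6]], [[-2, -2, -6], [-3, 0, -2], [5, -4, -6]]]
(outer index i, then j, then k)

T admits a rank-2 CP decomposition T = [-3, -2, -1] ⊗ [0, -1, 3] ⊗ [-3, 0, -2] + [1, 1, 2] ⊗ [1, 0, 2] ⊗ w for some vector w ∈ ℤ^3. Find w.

w = [-1, -1, -3]

Subtract the known terms from T to get the rank-1 residual R = [1, 1, 2] ⊗ [1, 0, 2] ⊗ w, so R[i,j,k] = a[i]·b[j]·w[k]. Pick indices with nonzero a[0]·b[0] = (1)·(1) = 1. Only the fibre through (0,0,·) is needed: R[0,0,:] = T[0,0,:] − Σₗ aₗ[0]bₗ[0]cₗ = [-1, -1, -3] − (-3)·(0)·[-3, 0, -2] = [-1, -1, -3]. Then w[k] = R[0,0,k] / 1 for each k, giving w = [-1, -1, -3] / 1 = [-1, -1, -3].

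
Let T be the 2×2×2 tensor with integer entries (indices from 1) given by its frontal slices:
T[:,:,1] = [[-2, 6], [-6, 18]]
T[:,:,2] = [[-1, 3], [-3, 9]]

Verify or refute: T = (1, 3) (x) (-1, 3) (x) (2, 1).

Yes

Reconstruct entrywise from the claimed factors. For example, T[1,2,2] = 3 and Σₗ aₗ[1]bₗ[2]cₗ[2] = (1)·(3)·(1) = 3; checking all 8 entries, every one matches. The claim holds.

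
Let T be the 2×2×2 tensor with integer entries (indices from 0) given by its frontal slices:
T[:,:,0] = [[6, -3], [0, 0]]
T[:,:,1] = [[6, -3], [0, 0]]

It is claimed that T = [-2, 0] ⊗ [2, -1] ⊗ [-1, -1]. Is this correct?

Reconstruct entry (0,0,0) from the claimed factors: Σₗ aₗ[0]bₗ[0]cₗ[0] = (-2)·(2)·(-1) = 4, but T[0,0,0] = 6. The claim is false.

No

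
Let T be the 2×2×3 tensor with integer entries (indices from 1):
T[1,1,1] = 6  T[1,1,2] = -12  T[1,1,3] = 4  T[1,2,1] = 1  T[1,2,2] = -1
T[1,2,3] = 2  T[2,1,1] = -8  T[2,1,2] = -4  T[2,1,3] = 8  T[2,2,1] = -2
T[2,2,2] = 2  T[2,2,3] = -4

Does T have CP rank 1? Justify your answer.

No

The mode-3 unfolding of T (rows indexed by k, columns by (i,j) = (1,1), (1,2), (2,1), (2,2)) is [[6, 1, -8, -2], [-12, -1, -4, 2], [4, 2, 8, -4]].
There the 3×3 minor on rows k ∈ {1, 2, 3}, columns (i,j) ∈ {(1,1), (1,2), (2,1)} is det [[6, 1, -8], [-12, -1, -4], [4, 2, 8]] = 240 ≠ 0, so this unfolding has rank ≥ 3; CP rank is at least every unfolding rank, so rank(T) ≥ 3.
In particular rank(T) ≥ 3 > 1, so T is not rank-1.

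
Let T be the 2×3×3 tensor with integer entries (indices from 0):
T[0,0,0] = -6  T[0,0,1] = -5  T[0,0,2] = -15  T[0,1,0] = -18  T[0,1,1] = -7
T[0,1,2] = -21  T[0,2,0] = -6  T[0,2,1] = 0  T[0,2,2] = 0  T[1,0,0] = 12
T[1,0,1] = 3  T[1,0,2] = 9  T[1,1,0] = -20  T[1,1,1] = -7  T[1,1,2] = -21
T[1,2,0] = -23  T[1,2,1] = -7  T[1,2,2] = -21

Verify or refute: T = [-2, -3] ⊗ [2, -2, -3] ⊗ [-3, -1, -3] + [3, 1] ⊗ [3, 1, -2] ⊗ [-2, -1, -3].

Yes

Reconstruct entrywise from the claimed factors. For example, T[1,1,0] = -20 and Σₗ aₗ[1]bₗ[1]cₗ[0] = (-3)·(-2)·(-3) + (1)·(1)·(-2) = -20; checking all 18 entries, every one matches. The claim holds.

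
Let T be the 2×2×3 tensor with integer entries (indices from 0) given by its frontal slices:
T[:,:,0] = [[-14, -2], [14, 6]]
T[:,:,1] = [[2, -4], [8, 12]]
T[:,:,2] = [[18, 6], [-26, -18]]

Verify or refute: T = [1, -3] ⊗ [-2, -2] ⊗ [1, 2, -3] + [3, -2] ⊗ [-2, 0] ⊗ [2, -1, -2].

Yes

Reconstruct entrywise from the claimed factors. For example, T[1,0,2] = -26 and Σₗ aₗ[1]bₗ[0]cₗ[2] = (-3)·(-2)·(-3) + (-2)·(-2)·(-2) = -26; checking all 12 entries, every one matches. The claim holds.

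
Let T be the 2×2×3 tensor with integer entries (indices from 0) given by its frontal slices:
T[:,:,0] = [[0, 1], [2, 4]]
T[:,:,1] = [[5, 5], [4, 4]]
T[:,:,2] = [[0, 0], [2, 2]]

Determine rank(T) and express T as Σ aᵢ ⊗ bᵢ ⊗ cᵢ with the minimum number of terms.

Lower bound: the mode-3 unfolding of T (rows indexed by k, columns by (i,j) = (0,0), (0,1), (1,0), (1,1)) is [[0, 1, 2, 4], [5, 5, 4, 4], [0, 0, 2, 2]].
There the 3×3 minor on rows k ∈ {0, 1, 2}, columns (i,j) ∈ {(0,0), (0,1), (1,0)} is det [[0, 1, 2], [5, 5, 4], [0, 0, 2]] = -10 ≠ 0, so this unfolding has rank ≥ 3; CP rank is at least every unfolding rank, so rank(T) ≥ 3. (This is only a lower bound: in general the CP rank may exceed every unfolding rank, so we still need to exhibit 3 rank-1 terms summing to T.)
Upper bound: T is a sum of 3 rank-1 terms, T = [1, 0] ⊗ [1, 1] ⊗ [-2, 1, -2] + [1, 1] ⊗ [1, 1] ⊗ [2, 4, 2] + [1, 2] ⊗ [0, 1] ⊗ [1, 0, 0] (written with every a and b primitive with positive leading entry and the scale carried by c; CP decompositions are not unique, and this one is verified by expanding entrywise), so rank(T) ≤ 3.
These bounds meet, so rank(T) = 3.

rank(T) = 3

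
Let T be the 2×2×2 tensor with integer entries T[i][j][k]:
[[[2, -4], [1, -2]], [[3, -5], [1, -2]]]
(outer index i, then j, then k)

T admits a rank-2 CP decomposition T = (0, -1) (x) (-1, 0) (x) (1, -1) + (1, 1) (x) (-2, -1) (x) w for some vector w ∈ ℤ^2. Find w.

w = (-1, 2)

Subtract the known terms from T to get the rank-1 residual R = (1, 1) (x) (-2, -1) (x) w, so R[i,j,k] = a[i]·b[j]·w[k]. Pick indices with nonzero a[0]·b[0] = (1)·(-2) = -2. Only the fibre through (0,0,·) is needed: R[0,0,:] = T[0,0,:] − Σₗ aₗ[0]bₗ[0]cₗ = [2, -4] − (0)·(-1)·(1, -1) = [2, -4]. Then w[k] = R[0,0,k] / -2 for each k, giving w = [2, -4] / -2 = (-1, 2).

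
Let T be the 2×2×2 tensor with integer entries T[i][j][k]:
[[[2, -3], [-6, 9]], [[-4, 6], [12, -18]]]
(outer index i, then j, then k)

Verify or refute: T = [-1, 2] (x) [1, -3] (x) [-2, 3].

Yes

Reconstruct entrywise from the claimed factors. For example, T[1,0,0] = -4 and Σₗ aₗ[1]bₗ[0]cₗ[0] = (2)·(1)·(-2) = -4; checking all 8 entries, every one matches. The claim holds.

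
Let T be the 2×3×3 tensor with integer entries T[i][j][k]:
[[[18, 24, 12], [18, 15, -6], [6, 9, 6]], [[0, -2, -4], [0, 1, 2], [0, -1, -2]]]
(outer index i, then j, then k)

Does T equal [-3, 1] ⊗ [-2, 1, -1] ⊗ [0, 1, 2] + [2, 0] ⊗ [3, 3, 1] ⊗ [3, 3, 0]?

Reconstruct entrywise from the claimed factors. For example, T[0,2,0] = 6 and Σₗ aₗ[0]bₗ[2]cₗ[0] = (-3)·(-1)·(0) + (2)·(1)·(3) = 6; checking all 18 entries, every one matches. The claim holds.

Yes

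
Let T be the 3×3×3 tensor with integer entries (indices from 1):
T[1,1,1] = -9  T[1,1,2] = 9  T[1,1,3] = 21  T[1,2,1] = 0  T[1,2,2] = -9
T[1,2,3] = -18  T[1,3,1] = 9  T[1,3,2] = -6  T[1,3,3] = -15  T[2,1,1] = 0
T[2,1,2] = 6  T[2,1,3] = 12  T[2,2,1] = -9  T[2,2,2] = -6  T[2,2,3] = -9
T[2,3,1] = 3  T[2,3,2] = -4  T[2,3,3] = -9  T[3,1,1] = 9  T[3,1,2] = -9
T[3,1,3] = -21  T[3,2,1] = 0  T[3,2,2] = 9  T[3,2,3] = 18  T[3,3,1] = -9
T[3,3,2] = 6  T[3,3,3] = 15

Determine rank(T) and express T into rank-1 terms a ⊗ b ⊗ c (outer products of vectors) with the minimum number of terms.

Lower bound: in the mode-1 unfolding of T (rows indexed by i, columns by (j,k)) the 2×2 minor on rows i ∈ {1, 2}, columns (j,k) ∈ {(1,1), (1,2)} is det [[-9, 9], [0, 6]] = -54 ≠ 0, so that unfolding has rank ≥ 2 and hence rank(T) ≥ 2 (CP rank is at least every unfolding rank, though it can be larger).
Upper bound: with S_k = T[:,:,k], the two rank-1 terms a₁b₁ᵀ, a₂b₂ᵀ are the rank-1 members of the pencil x·S₁ + y·S₂.
The 2×2 minor of x·S₁ + y·S₂ on rows {1,2}, columns {1,2} is 81·x² − 27·xy = 27·(3·x − y)(x), vanishing at (x:y) = (1:3) and (0:1).
M₁ = S₁ + 3·S₂ = [[18, -27, -9], [18, -27, -9], [-18, 27, 9]] = 9·[1, 1, -1][2, -3, -1]ᵀ and M₂ = S₂ = [[9, -9, -6], [6, -6, -4], [-9, 9, 6]] = [3, 2, -3][3, -3, -2]ᵀ, so take a₁ = [1, 1, -1], b₁ = [2, -3, -1], a₂ = [3, 2, -3], b₂ = [3, -3, -2].
Each slice is an integer combination of E₁ = a₁b₁ᵀ and E₂ = a₂b₂ᵀ: S₁ = 9·E₁ − 3·E₂, S₂ = E₂, S₃ = −3·E₁ + 3·E₂; reading off coefficients, c₁ = [9, 0, -3] and c₂ = [-3, 1, 3].
Hence T = [1, 1, -1] ⊗ [2, -3, -1] ⊗ [9, 0, -3] + [3, 2, -3] ⊗ [3, -3, -2] ⊗ [-3, 1, 3], so rank(T) ≤ 2.
These bounds meet, so rank(T) = 2.

rank(T) = 2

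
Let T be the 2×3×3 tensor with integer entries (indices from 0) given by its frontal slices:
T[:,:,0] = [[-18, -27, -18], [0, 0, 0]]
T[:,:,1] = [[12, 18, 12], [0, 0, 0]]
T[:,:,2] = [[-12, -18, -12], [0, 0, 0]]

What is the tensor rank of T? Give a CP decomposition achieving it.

Lower bound: T ≠ 0 (e.g. T[0,0,0] = -18), so rank(T) ≥ 1.
Upper bound: if T = a ⊗ b ⊗ c then every fibre of T is a multiple of the corresponding factor, so read the factors off the fibres through the nonzero entry T[0,0,0] = -18.
The mode-1 fibre T[:,0,0] = [-18, 0] gives a = [1, 0] (primitive direction); the mode-2 fibre T[0,:,0] = [-18, -27, -18] gives b = [2, 3, 2]; then c[k] = T[0,0,k] / (a[0]·b[0]) = [-18, 12, -12] / 2 = [-9, 6, -6].
Expanding [1, 0] ⊗ [2, 3, 2] ⊗ [-9, 6, -6] reproduces all 18 entries of T, so T = [1, 0] ⊗ [2, 3, 2] ⊗ [-9, 6, -6] and rank(T) ≤ 1.
These bounds meet, so rank(T) = 1.

rank(T) = 1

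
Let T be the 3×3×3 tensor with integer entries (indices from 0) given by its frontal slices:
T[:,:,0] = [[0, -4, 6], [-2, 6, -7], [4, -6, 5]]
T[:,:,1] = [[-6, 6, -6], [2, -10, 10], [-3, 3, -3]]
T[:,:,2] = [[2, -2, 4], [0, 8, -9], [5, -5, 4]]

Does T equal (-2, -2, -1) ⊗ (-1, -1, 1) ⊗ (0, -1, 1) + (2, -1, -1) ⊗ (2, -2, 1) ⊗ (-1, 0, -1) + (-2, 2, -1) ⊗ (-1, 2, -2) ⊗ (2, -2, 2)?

Yes

Reconstruct entrywise from the claimed factors. For example, T[1,0,0] = -2 and Σₗ aₗ[1]bₗ[0]cₗ[0] = (-2)·(-1)·(0) + (-1)·(2)·(-1) + (2)·(-1)·(2) = -2; checking all 27 entries, every one matches. The claim holds.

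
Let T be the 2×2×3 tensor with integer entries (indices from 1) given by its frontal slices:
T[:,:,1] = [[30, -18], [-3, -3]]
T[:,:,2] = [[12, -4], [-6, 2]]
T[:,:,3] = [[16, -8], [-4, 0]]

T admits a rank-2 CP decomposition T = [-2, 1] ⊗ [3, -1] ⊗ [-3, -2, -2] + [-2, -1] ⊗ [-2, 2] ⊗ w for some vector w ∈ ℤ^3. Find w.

Subtract the known terms from T to get the rank-1 residual R = [-2, -1] ⊗ [-2, 2] ⊗ w, so R[i,j,k] = a[i]·b[j]·w[k]. Pick indices with nonzero a[1]·b[1] = (-2)·(-2) = 4. Only the fibre through (1,1,·) is needed: R[1,1,:] = T[1,1,:] − Σₗ aₗ[1]bₗ[1]cₗ = [30, 12, 16] − (-2)·(3)·[-3, -2, -2] = [12, 0, 4]. Then w[k] = R[1,1,k] / 4 for each k, giving w = [12, 0, 4] / 4 = [3, 0, 1].

w = [3, 0, 1]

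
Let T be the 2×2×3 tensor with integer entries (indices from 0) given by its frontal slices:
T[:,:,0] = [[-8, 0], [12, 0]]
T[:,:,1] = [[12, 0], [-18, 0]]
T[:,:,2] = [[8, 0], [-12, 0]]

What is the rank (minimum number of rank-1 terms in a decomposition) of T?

1

Lower bound: T ≠ 0 (e.g. T[0,0,0] = -8), so rank(T) ≥ 1.
Upper bound: if T = a (x) b (x) c then every fibre of T is a multiple of the corresponding factor, so read the factors off the fibres through the nonzero entry T[0,0,0] = -8.
The mode-1 fibre T[:,0,0] = [-8, 12] gives a = [2, -3] (primitive direction); the mode-2 fibre T[0,:,0] = [-8, 0] gives b = [1, 0]; then c[k] = T[0,0,k] / (a[0]·b[0]) = [-8, 12, 8] / 2 = [-4, 6, 4].
Expanding [2, -3] (x) [1, 0] (x) [-4, 6, 4] reproduces all 12 entries of T, so T = [2, -3] (x) [1, 0] (x) [-4, 6, 4] and rank(T) ≤ 1.
These bounds meet, so rank(T) = 1.
Check entry T[0,1,0] = 0: (2)·(0)·(-4) = 0.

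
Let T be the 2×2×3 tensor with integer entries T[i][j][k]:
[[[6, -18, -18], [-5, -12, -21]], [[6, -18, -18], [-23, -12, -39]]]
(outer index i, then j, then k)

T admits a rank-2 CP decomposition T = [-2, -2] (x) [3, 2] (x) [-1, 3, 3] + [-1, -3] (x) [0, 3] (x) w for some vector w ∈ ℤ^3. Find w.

w = [3, 0, 3]

Subtract the known terms from T to get the rank-1 residual R = [-1, -3] (x) [0, 3] (x) w, so R[i,j,k] = a[i]·b[j]·w[k]. Pick indices with nonzero a[0]·b[1] = (-1)·(3) = -3. Only the fibre through (0,1,·) is needed: R[0,1,:] = T[0,1,:] − Σₗ aₗ[0]bₗ[1]cₗ = [-5, -12, -21] − (-2)·(2)·[-1, 3, 3] = [-9, 0, -9]. Then w[k] = R[0,1,k] / -3 for each k, giving w = [-9, 0, -9] / -3 = [3, 0, 3].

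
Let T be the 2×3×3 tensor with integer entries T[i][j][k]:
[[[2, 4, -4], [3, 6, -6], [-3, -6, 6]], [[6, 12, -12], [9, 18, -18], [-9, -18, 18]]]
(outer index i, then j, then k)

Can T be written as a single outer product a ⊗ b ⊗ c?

If T = a ⊗ b ⊗ c then every fibre of T is a multiple of the corresponding factor, so read the factors off the fibres through the nonzero entry T[0,0,0] = 2.
The mode-1 fibre T[:,0,0] = [2, 6] gives a = (1, 3) (primitive direction); the mode-2 fibre T[0,:,0] = [2, 3, -3] gives b = (2, 3, -3); then c[k] = T[0,0,k] / (a[0]·b[0]) = [2, 4, -4] / 2 = (1, 2, -2).
Expanding (1, 3) ⊗ (2, 3, -3) ⊗ (1, 2, -2) reproduces all 18 entries of T, so T = (1, 3) ⊗ (2, 3, -3) ⊗ (1, 2, -2) and rank(T) ≤ 1.
Equivalently every frontal slice T[:,:,k] is c[k] times the rank-1 matrix (1, 3) ⊗ (2, 3, -3). So T has rank 1 (it is nonzero).

Yes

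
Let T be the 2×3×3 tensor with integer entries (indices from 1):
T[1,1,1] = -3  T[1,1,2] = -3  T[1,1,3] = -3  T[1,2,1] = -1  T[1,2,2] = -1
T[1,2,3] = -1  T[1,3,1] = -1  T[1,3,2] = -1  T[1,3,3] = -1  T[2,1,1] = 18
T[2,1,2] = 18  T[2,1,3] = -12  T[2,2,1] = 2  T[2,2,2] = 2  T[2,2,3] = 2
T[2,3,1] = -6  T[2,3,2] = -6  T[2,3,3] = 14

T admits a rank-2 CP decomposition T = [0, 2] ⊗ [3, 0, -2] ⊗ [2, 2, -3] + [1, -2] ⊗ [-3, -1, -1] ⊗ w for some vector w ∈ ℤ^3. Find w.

Subtract the known terms from T to get the rank-1 residual R = [1, -2] ⊗ [-3, -1, -1] ⊗ w, so R[i,j,k] = a[i]·b[j]·w[k]. Pick indices with nonzero a[1]·b[1] = (1)·(-3) = -3. Only the fibre through (1,1,·) is needed: R[1,1,:] = T[1,1,:] − Σₗ aₗ[1]bₗ[1]cₗ = [-3, -3, -3] − (0)·(3)·[2, 2, -3] = [-3, -3, -3]. Then w[k] = R[1,1,k] / -3 for each k, giving w = [-3, -3, -3] / -3 = [1, 1, 1].

w = [1, 1, 1]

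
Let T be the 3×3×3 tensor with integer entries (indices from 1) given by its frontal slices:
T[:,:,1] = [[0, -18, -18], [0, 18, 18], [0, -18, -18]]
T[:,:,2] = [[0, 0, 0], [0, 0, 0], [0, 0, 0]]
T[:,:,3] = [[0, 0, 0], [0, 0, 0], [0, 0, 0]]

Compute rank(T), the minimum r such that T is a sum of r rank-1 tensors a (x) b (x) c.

Lower bound: T ≠ 0 (e.g. T[1,2,1] = -18), so rank(T) ≥ 1.
Upper bound: the mode-1 fibre T[:,2,1] = [-18, 18, -18] gives a = [1, -1, 1] (primitive direction); the mode-2 fibre T[1,:,1] = [0, -18, -18] gives b = [0, 1, 1]; then c[k] = T[1,2,k] / (a[1]·b[2]) = [-18, 0, 0] / 1 = [-18, 0, 0].
Expanding [1, -1, 1] (x) [0, 1, 1] (x) [-18, 0, 0] reproduces all 27 entries of T, so T = [1, -1, 1] (x) [0, 1, 1] (x) [-18, 0, 0] and rank(T) ≤ 1.
These bounds meet, so rank(T) = 1.

1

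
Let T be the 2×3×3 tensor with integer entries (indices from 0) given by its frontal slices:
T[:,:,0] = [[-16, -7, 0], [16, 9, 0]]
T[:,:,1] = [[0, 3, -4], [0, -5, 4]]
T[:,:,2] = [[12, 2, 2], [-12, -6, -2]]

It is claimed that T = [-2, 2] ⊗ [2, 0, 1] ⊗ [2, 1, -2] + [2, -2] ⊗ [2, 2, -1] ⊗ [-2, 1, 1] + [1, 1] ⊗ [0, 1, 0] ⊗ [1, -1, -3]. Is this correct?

Reconstruct entry (0,1,2) from the claimed factors: Σₗ aₗ[0]bₗ[1]cₗ[2] = (-2)·(0)·(-2) + (2)·(2)·(1) + (1)·(1)·(-3) = 1, but T[0,1,2] = 2. The claim is false.

No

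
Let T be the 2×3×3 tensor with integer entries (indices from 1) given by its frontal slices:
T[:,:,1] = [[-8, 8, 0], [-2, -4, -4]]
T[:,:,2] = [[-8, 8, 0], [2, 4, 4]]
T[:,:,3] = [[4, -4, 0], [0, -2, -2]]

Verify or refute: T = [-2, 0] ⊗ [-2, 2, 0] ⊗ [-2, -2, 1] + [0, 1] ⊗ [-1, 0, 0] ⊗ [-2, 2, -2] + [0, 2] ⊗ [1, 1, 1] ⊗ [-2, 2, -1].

Yes

Reconstruct entrywise from the claimed factors. For example, T[1,1,2] = -8 and Σₗ aₗ[1]bₗ[1]cₗ[2] = (-2)·(-2)·(-2) + (0)·(-1)·(2) + (0)·(1)·(2) = -8; checking all 18 entries, every one matches. The claim holds.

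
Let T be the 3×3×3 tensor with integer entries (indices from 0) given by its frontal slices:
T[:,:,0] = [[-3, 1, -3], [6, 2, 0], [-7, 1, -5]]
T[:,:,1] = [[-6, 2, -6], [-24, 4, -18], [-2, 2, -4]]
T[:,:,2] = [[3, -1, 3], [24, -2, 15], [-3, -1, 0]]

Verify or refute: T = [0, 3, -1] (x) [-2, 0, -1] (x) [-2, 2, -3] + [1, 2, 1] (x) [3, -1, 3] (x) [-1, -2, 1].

Yes

Reconstruct entrywise from the claimed factors. For example, T[0,2,1] = -6 and Σₗ aₗ[0]bₗ[2]cₗ[1] = (0)·(-1)·(2) + (1)·(3)·(-2) = -6; checking all 27 entries, every one matches. The claim holds.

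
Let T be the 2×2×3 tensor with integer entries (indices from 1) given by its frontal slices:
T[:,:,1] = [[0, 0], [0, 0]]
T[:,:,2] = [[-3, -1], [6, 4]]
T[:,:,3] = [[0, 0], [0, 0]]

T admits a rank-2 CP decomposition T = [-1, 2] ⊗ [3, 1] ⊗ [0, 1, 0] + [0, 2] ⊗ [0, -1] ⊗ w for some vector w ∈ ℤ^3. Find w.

w = [0, -1, 0]

Subtract the known terms from T to get the rank-1 residual R = [0, 2] ⊗ [0, -1] ⊗ w, so R[i,j,k] = a[i]·b[j]·w[k]. Pick indices with nonzero a[2]·b[2] = (2)·(-1) = -2. Only the fibre through (2,2,·) is needed: R[2,2,:] = T[2,2,:] − Σₗ aₗ[2]bₗ[2]cₗ = [0, 4, 0] − (2)·(1)·[0, 1, 0] = [0, 2, 0]. Then w[k] = R[2,2,k] / -2 for each k, giving w = [0, 2, 0] / -2 = [0, -1, 0].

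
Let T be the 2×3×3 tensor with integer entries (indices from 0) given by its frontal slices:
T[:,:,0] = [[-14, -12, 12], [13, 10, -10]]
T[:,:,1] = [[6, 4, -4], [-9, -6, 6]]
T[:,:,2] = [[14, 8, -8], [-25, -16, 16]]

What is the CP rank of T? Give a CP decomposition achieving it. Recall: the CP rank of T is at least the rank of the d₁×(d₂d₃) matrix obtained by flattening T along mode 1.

Lower bound: in the mode-1 unfolding of T (rows indexed by i, columns by (j,k)) the 2×2 minor on rows i ∈ {0, 1}, columns (j,k) ∈ {(0,0), (0,1)} is det [[-14, 6], [13, -9]] = 48 ≠ 0, so that unfolding has rank ≥ 2 and hence rank(T) ≥ 2 (CP rank is at least every unfolding rank, though it can be larger).
Upper bound: with S_k = T[:,:,k], the two rank-1 terms a₁b₁ᵀ, a₂b₂ᵀ are the rank-1 members of the pencil x·S₀ + y·S₁.
The 2×2 minor of x·S₀ + y·S₁ on rows {0,1}, columns {0,1} is 16·x² − 16·xy = 16·(x − y)(x), vanishing at (x:y) = (1:1) and (0:1).
M₁ = S₀ + S₁ = [[-8, -8, 8], [4, 4, -4]] = (-4)·(2, -1)(1, 1, -1)ᵀ and M₂ = S₁ = [[6, 4, -4], [-9, -6, 6]] = (2, -3)(3, 2, -2)ᵀ, so take a₁ = (2, -1), b₁ = (1, 1, -1), a₂ = (2, -3), b₂ = (3, 2, -2).
Each slice is an integer combination of E₁ = a₁b₁ᵀ and E₂ = a₂b₂ᵀ: S₀ = −4·E₁ − E₂, S₁ = E₂, S₂ = −2·E₁ + 3·E₂; reading off coefficients, c₁ = (-4, 0, -2) and c₂ = (-1, 1, 3).
Hence T = (2, -1) (x) (1, 1, -1) (x) (-4, 0, -2) + (2, -3) (x) (3, 2, -2) (x) (-1, 1, 3), so rank(T) ≤ 2.
These bounds meet, so rank(T) = 2.

rank(T) = 2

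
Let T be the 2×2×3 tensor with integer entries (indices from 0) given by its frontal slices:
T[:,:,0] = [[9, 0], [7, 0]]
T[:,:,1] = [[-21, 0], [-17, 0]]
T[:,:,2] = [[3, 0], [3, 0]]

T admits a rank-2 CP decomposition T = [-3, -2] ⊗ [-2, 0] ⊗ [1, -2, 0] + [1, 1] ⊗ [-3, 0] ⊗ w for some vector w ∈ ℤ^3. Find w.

w = [-1, 3, -1]

Subtract the known terms from T to get the rank-1 residual R = [1, 1] ⊗ [-3, 0] ⊗ w, so R[i,j,k] = a[i]·b[j]·w[k]. Pick indices with nonzero a[0]·b[0] = (1)·(-3) = -3. Only the fibre through (0,0,·) is needed: R[0,0,:] = T[0,0,:] − Σₗ aₗ[0]bₗ[0]cₗ = [9, -21, 3] − (-3)·(-2)·[1, -2, 0] = [3, -9, 3]. Then w[k] = R[0,0,k] / -3 for each k, giving w = [3, -9, 3] / -3 = [-1, 3, -1].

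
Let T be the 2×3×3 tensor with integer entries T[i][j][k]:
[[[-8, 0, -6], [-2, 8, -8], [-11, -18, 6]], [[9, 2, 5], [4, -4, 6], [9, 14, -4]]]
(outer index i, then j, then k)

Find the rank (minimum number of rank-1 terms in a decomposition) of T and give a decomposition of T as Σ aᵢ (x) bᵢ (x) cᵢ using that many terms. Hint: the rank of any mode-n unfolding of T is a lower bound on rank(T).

rank(T) = 3

Lower bound: the mode-3 unfolding of T (rows indexed by k, columns by (i,j) = (0,0), (0,1), (0,2), (1,0), (1,1), (1,2)) is [[-8, -2, -11, 9, 4, 9], [0, 8, -18, 2, -4, 14], [-6, -8, 6, 5, 6, -4]].
There the 3×3 minor on rows k ∈ {0, 1, 2}, columns (i,j) ∈ {(0,0), (0,1), (0,2)} is det [[-8, -2, -11], [0, 8, -18], [-6, -8, 6]] = 24 ≠ 0, so this unfolding has rank ≥ 3; CP rank is at least every unfolding rank, so rank(T) ≥ 3. (Unfolding ranks only ever bound the CP rank from below — rank(T) can be strictly larger than all of them — so the matching upper bound has to come from an explicit 3-term decomposition.)
Upper bound: T is a sum of 3 rank-1 terms, T = [1, -1] (x) [2, 1, 2] (x) [-4, -4, 0] + [1, -1] (x) [2, 2, -1] (x) [-1, 2, -2] + [2, -1] (x) [1, 2, -2] (x) [1, 2, -1] (one valid choice — decompositions are not unique — normalised so each a, b is primitive with positive first nonzero entry; check it by expanding all entries), so rank(T) ≤ 3.
These bounds meet, so rank(T) = 3.
Check entry T[1,1,1] = -4: (-1)·(1)·(-4) + (-1)·(2)·(2) + (-1)·(2)·(2) = -4.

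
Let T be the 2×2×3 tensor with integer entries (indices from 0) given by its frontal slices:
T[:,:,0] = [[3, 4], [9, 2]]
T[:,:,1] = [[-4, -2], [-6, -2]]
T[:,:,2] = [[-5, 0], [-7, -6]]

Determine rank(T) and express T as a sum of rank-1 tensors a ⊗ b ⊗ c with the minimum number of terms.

rank(T) = 3

Lower bound: the mode-3 unfolding of T (rows indexed by k, columns by (i,j) = (0,0), (0,1), (1,0), (1,1)) is [[3, 4, 9, 2], [-4, -2, -6, -2], [-5, 0, -7, -6]].
There the 3×3 minor on rows k ∈ {0, 1, 2}, columns (i,j) ∈ {(0,0), (0,1), (1,0)} is det [[3, 4, 9], [-4, -2, -6], [-5, 0, -7]] = -40 ≠ 0, so this unfolding has rank ≥ 3; CP rank is at least every unfolding rank, so rank(T) ≥ 3. (This is only a lower bound: in general the CP rank may exceed every unfolding rank, so we still need to exhibit 3 rank-1 terms summing to T.)
Upper bound: T is a sum of 3 rank-1 terms, T = (0, 1) ⊗ (1, 1) ⊗ (0, 2, 0) + (1, -1) ⊗ (1, -2) ⊗ (-1, 0, -1) + (1, 2) ⊗ (2, 1) ⊗ (2, -2, -2) (written with every a and b primitive with positive leading entry and the scale carried by c; CP decompositions are not unique, and this one is verified by expanding entrywise), so rank(T) ≤ 3.
These bounds meet, so rank(T) = 3.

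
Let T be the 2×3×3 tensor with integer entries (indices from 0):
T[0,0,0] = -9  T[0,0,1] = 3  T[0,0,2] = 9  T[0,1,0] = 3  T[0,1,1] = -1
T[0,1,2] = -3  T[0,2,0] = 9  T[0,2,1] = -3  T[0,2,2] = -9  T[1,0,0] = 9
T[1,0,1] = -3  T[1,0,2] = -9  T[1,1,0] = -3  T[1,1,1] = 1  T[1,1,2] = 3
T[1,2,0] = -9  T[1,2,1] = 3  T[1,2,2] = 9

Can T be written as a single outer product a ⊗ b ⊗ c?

Yes

If T = a ⊗ b ⊗ c then every fibre of T is a multiple of the corresponding factor, so read the factors off the fibres through the nonzero entry T[0,0,0] = -9.
The mode-1 fibre T[:,0,0] = [-9, 9] gives a = [1, -1] (primitive direction); the mode-2 fibre T[0,:,0] = [-9, 3, 9] gives b = [3, -1, -3]; then c[k] = T[0,0,k] / (a[0]·b[0]) = [-9, 3, 9] / 3 = [-3, 1, 3].
Expanding [1, -1] ⊗ [3, -1, -3] ⊗ [-3, 1, 3] reproduces all 18 entries of T, so T = [1, -1] ⊗ [3, -1, -3] ⊗ [-3, 1, 3] and rank(T) ≤ 1.
Equivalently every frontal slice T[:,:,k] is c[k] times the rank-1 matrix [1, -1] ⊗ [3, -1, -3]. So T has rank 1 (it is nonzero).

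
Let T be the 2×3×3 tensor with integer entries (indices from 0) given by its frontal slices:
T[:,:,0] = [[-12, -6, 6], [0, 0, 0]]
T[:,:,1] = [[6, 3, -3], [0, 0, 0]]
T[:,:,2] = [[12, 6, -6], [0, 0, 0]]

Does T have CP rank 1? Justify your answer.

Yes

If T = a (x) b (x) c then every fibre of T is a multiple of the corresponding factor, so read the factors off the fibres through the nonzero entry T[0,0,0] = -12.
The mode-1 fibre T[:,0,0] = [-12, 0] gives a = [1, 0] (primitive direction); the mode-2 fibre T[0,:,0] = [-12, -6, 6] gives b = [2, 1, -1]; then c[k] = T[0,0,k] / (a[0]·b[0]) = [-12, 6, 12] / 2 = [-6, 3, 6].
Expanding [1, 0] (x) [2, 1, -1] (x) [-6, 3, 6] reproduces all 18 entries of T, so T = [1, 0] (x) [2, 1, -1] (x) [-6, 3, 6] and rank(T) ≤ 1.
Equivalently every frontal slice T[:,:,k] is c[k] times the rank-1 matrix [1, 0] (x) [2, 1, -1]. So T has rank 1 (it is nonzero).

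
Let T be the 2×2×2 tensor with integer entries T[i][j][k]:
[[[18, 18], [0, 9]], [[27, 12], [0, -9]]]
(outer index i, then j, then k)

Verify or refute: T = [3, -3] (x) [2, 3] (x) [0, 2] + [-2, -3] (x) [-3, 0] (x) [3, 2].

Reconstruct entry (0,0,1) from the claimed factors: Σₗ aₗ[0]bₗ[0]cₗ[1] = (3)·(2)·(2) + (-2)·(-3)·(2) = 24, but T[0,0,1] = 18. The claim is false.

No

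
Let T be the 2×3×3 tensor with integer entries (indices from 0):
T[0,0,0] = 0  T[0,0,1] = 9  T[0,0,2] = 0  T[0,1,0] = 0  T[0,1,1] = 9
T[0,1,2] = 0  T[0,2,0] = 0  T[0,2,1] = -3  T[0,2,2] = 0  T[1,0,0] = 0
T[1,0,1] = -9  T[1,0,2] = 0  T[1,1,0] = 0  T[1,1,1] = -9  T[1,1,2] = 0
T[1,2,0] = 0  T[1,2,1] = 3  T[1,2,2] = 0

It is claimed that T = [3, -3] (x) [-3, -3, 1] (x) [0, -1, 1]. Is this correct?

Reconstruct entry (0,0,2) from the claimed factors: Σₗ aₗ[0]bₗ[0]cₗ[2] = (3)·(-3)·(1) = -9, but T[0,0,2] = 0. The claim is false.

No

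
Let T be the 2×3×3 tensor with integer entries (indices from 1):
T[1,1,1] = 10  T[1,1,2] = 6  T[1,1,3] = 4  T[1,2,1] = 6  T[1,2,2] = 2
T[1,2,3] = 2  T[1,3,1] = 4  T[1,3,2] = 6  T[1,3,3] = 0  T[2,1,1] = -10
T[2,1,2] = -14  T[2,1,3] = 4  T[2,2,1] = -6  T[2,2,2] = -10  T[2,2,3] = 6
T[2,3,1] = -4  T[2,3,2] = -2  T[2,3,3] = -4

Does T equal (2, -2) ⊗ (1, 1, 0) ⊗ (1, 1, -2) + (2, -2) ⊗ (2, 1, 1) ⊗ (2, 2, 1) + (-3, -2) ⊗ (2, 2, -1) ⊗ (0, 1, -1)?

No

Reconstruct entry (1,1,2) from the claimed factors: Σₗ aₗ[1]bₗ[1]cₗ[2] = (2)·(1)·(1) + (2)·(2)·(2) + (-3)·(2)·(1) = 4, but T[1,1,2] = 6. The claim is false.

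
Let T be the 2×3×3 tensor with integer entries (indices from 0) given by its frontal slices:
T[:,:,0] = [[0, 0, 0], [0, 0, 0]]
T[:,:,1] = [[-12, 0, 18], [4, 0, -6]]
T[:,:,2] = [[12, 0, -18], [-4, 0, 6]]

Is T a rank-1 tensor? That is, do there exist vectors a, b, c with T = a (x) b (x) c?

If T = a (x) b (x) c then every fibre of T is a multiple of the corresponding factor, so read the factors off the fibres through the nonzero entry T[0,0,1] = -12.
The mode-1 fibre T[:,0,1] = [-12, 4] gives a = [3, -1] (primitive direction); the mode-2 fibre T[0,:,1] = [-12, 0, 18] gives b = [2, 0, -3]; then c[k] = T[0,0,k] / (a[0]·b[0]) = [0, -12, 12] / 6 = [0, -2, 2].
Expanding [3, -1] (x) [2, 0, -3] (x) [0, -2, 2] reproduces all 18 entries of T, so T = [3, -1] (x) [2, 0, -3] (x) [0, -2, 2] and rank(T) ≤ 1.
Equivalently every frontal slice T[:,:,k] is c[k] times the rank-1 matrix [3, -1] (x) [2, 0, -3]. So T has rank 1 (it is nonzero).

Yes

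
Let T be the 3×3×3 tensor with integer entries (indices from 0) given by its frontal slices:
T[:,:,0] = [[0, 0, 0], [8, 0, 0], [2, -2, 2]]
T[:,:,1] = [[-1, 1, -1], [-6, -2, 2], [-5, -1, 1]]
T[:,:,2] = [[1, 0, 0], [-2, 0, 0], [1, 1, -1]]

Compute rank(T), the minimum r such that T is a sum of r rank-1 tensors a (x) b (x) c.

3

Lower bound: the mode-3 unfolding of T (rows indexed by k, columns by (i,j) = (0,0), (0,1), (0,2), (1,0), (1,1), (1,2), (2,0), (2,1), (2,2)) is [[0, 0, 0, 8, 0, 0, 2, -2, 2], [-1, 1, -1, -6, -2, 2, -5, -1, 1], [1, 0, 0, -2, 0, 0, 1, 1, -1]].
There the 3×3 minor on rows k ∈ {0, 1, 2}, columns (i,j) ∈ {(0,0), (0,1), (1,0)} is det [[0, 0, 8], [-1, 1, -6], [1, 0, -2]] = -8 ≠ 0, so this unfolding has rank ≥ 3; CP rank is at least every unfolding rank, so rank(T) ≥ 3. (This is only a lower bound: in general the CP rank may exceed every unfolding rank, so we still need to exhibit 3 rank-1 terms summing to T.)
Upper bound: T is a sum of 3 rank-1 terms, T = [1, -2, -1] (x) [1, 1, -1] (x) [2, 1, -1] + [1, -2, 0] (x) [2, 1, -1] (x) [-2, 0, 1] + [1, 2, 2] (x) [1, 0, 0] (x) [2, -2, 0] (written with every a and b primitive with positive leading entry and the scale carried by c; CP decompositions are not unique, and this one is verified by expanding entrywise), so rank(T) ≤ 3.
These bounds meet, so rank(T) = 3.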